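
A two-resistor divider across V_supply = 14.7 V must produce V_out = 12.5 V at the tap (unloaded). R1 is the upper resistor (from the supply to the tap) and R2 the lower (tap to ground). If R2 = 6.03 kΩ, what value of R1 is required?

Required fraction k = V_out/V_supply = 0.8503.
So R1 = R2 · (V_supply/V_out − 1) = 6.03 × (14.7/12.5 − 1) = 6.03 × 0.1760 = 1.061 kΩ.

R1 ≈ 1.06 kΩ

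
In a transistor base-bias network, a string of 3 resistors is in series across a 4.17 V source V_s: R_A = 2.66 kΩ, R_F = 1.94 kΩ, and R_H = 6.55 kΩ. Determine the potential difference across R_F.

V ≈ 0.726 V

ΣR = 2.66 + 1.94 + 6.55 = 11.15 kΩ.
V = V_s · R/ΣR = 4.17 × 0.1740 = 0.7255 V.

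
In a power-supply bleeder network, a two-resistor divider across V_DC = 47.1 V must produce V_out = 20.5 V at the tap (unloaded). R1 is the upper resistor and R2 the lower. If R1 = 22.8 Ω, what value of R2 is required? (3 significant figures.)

R2 ≈ 17.6 Ω

V_out/V_DC = R2/(R1+R2) = 0.4352.
So R2 = R1 · V_out/(V_DC − V_out) = 22.8 × 20.5/(47.1 − 20.5) = 22.8 × 0.7707 = 17.57 Ω.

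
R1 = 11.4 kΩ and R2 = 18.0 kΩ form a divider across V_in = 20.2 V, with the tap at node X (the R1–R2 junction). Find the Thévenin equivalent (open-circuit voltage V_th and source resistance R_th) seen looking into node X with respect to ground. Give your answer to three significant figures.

V_th ≈ 12.4 V, R_th ≈ 6.98 kΩ

With X open, the divider is unloaded: V_th = 20.2 × 18.0/29.40 = 12.37 V.
With V_in suppressed (replaced by a short), R_th = R1 ‖ R2 = (11.40 × 18.0)/(11.40 + 18.0) = 6.980 kΩ.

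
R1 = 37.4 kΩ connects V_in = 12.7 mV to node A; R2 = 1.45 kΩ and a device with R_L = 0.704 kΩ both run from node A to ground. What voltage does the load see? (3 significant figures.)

V_out ≈ 0.159 mV

R2 ‖ R_L = (1.45 × 0.704)/(1.45 + 0.704) = 0.4739 kΩ.
Now apply the divider: V_out = 12.7 × 0.01251 = 0.1589 mV.
(Unloaded it would be 0.474 mV; the load pulls it down.)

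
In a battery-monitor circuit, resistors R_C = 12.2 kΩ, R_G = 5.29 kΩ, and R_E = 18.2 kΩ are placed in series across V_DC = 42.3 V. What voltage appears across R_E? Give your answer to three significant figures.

ΣR = 12.2 + 5.29 + 18.2 = 35.69 kΩ.
By the voltage-divider rule, V = 42.3 × 18.20/35.69 = 21.57 V.

V ≈ 21.6 V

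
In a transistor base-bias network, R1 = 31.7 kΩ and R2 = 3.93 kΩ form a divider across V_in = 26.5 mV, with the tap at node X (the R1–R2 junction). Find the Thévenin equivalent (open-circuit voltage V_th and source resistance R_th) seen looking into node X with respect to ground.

With X open, the divider is unloaded: V_th = 26.5 × 3.93/35.63 = 2.923 mV.
With V_in suppressed (replaced by a short), R_th = R1 ‖ R2 = (31.70 × 3.93)/(31.70 + 3.93) = 3.497 kΩ.

V_th ≈ 2.92 mV, R_th ≈ 3.50 kΩ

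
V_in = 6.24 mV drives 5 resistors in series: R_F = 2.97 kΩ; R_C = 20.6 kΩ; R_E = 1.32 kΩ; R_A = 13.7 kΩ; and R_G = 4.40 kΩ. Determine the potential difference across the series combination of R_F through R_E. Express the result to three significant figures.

V ≈ 3.61 mV

Series total: ΣR = 2.97 + 20.6 + 1.32 + 13.7 + 4.40 = 42.99 kΩ.
R_{R_F..R_E} = 2.97 + 20.6 + 1.32 = 24.89 kΩ.
V = V_in · R/ΣR = 6.24 × 0.5790 = 3.613 mV.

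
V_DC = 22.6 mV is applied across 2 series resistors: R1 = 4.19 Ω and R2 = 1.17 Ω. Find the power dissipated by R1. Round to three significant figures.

P ≈ 74.5 µW

The common current is I = 22.6/5.360 = 4.216 mA.
P(R1) = I²·R1 = (4.216)² × 4.19 = 74.49 µW.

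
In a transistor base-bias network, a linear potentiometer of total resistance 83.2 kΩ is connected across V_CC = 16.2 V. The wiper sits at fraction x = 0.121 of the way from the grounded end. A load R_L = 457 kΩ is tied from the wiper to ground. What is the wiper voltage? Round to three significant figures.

V_out ≈ 1.92 V

Lower segment x·R_p = 10.07 kΩ; upper segment (1−x)·R_p = 73.13 kΩ.
R_L loads the lower segment: effective lower R = 9.850 kΩ.
Then V_out = V_CC · 9.850/(73.13 + 9.850) = 1.923 V.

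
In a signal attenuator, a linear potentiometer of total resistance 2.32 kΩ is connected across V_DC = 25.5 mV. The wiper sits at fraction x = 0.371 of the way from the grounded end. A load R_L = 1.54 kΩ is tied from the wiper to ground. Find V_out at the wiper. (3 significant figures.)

V_out ≈ 7.00 mV

The pot divides into 1.459 kΩ above the wiper and 0.8607 kΩ below.
Lower segment in parallel with the load: 0.8607 ‖ 1.54 = 0.5521 kΩ.
Loaded-divider output: V_out = 25.5 × 0.2745 = 7.000 mV.
(Unloaded: V_out = x·V_DC = 9.46 mV.)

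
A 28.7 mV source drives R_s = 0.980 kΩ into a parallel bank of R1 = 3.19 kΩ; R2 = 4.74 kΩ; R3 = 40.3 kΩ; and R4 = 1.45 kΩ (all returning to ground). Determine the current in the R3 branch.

I ≈ 0.322 µA

Equivalent of the parallel group: R_p = 0.8072 kΩ.
V_A = 28.7 × 0.8072/1.787 = 12.96 mV.
Branch current I = V_A/R3 = 12.96/40.3 = 0.3216 µA.
(Check via current divider: I_total = 16.06 µA; share G_k/ΣG = 0.02003 → same result.)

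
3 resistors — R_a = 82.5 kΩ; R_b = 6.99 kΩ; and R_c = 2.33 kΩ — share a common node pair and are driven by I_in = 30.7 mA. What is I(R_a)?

I ≈ 0.637 mA

Conductances: ΣG = 1/82.5 + 1/6.99 + 1/2.33 = 0.5844 (1/kΩ).
By the current-divider rule, I = I_in · G_k/ΣG = 30.7 × 0.02074 = 0.6368 mA.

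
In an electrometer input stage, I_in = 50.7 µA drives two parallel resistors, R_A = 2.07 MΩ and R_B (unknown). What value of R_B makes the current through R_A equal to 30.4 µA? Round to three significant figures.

Two-branch current divider: I_A = I_in · R_B/(R_A + R_B).
With f = 0.5996, R_B = R_A · f/(1−f) = 2.07 × 1.498 = 3.100 MΩ.

R_B ≈ 3.10 MΩ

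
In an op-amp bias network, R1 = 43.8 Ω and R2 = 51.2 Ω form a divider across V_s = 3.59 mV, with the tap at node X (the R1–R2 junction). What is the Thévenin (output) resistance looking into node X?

R_th ≈ 23.6 Ω

Looking into X with the source shorted: R_th = R1·R2/(R1+R2) = 43.80 × 51.2/95.00 = 23.61 Ω.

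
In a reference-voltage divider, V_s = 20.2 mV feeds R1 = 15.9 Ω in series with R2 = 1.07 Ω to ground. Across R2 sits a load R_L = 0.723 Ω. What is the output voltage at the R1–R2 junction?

V_out ≈ 0.534 mV

First combine the lower leg with the load: R2 ‖ R_L = 0.4315 Ω.
Voltage divider with the loaded lower leg: V_out = 20.2 × 0.4315/(15.9 + 0.4315) = 20.2 × 0.02642 = 0.5337 mV.
(Unloaded it would be 1.27 mV; the load pulls it down.)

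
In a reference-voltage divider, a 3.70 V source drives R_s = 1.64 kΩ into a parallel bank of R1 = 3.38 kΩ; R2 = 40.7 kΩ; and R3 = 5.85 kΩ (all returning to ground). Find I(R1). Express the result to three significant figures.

Parallel bank: R_p = 1/(1/3.38 + 1/40.7 + 1/5.85) = 2.035 kΩ.
Node voltage V_A = V_DC · R_p/(R_s + R_p) = 3.70 × 0.5538 = 2.049 V.
I(R1) = V_A / R1 = 2.049/3.38 = 0.6062 mA.

I ≈ 0.606 mA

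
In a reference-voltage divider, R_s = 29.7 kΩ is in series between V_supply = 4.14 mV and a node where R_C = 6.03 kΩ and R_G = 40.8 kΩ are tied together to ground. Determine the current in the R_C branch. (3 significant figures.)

I ≈ 0.103 µA

Parallel bank: R_p = 1/(1/6.03 + 1/40.8) = 5.254 kΩ.
Node voltage V_A = V_supply · R_p/(R_s + R_p) = 4.14 × 0.1503 = 0.6222 mV.
Branch current I = V_A/R_C = 0.6222/6.03 = 0.1032 µA.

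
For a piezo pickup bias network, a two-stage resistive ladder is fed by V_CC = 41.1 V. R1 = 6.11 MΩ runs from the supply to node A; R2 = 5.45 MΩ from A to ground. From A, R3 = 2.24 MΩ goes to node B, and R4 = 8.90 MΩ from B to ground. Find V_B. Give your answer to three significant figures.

Looking into the second stage from A: R3 + R4 = 11.14 MΩ appears in parallel with R2.
Effective lower resistance at A: R2 ‖ 11.14 = 3.660 MΩ.
So V_A = 41.1 × 0.3746 = 15.40 V.
Then the unloaded second divider: V_B = V_A × R4/(R3+R4) = 15.40 × 0.7989 = 12.30 V.

V_B ≈ 12.3 V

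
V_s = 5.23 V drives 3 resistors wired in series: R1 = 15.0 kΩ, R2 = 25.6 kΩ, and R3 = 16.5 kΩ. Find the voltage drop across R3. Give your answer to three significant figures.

V ≈ 1.51 V

Series total: ΣR = 15.0 + 25.6 + 16.5 = 57.10 kΩ.
By the voltage-divider rule, V = 5.23 × 16.50/57.10 = 1.511 V.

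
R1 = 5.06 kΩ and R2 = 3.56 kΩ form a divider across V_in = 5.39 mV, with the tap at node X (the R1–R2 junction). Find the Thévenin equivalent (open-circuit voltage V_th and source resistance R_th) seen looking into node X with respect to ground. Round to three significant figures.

V_th ≈ 2.23 mV, R_th ≈ 2.09 kΩ

V_th is the unloaded tap voltage: V_in · R2/(R1+R2) = 5.39 × 0.4130 = 2.226 mV.
With V_in suppressed (replaced by a short), R_th = R1 ‖ R2 = (5.060 × 3.56)/(5.060 + 3.56) = 2.090 kΩ.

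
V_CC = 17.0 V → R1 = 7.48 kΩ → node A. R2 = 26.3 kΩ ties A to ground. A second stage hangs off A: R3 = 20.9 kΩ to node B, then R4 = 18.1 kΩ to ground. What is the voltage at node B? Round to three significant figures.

V_B ≈ 5.34 V

Looking into the second stage from A: R3 + R4 = 39.00 kΩ appears in parallel with R2.
R2 ‖ (R3+R4) = 15.71 kΩ.
So V_A = 17.0 × 0.6774 = 11.52 V.
Then the unloaded second divider: V_B = V_A × R4/(R3+R4) = 11.52 × 0.4641 = 5.345 V.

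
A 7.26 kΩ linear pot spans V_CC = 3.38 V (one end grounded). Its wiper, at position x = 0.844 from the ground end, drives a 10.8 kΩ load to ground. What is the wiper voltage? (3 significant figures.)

The pot divides into 1.133 kΩ above the wiper and 6.127 kΩ below.
Lower segment in parallel with the load: 6.127 ‖ 10.8 = 3.909 kΩ.
Loaded-divider output: V_out = 3.38 × 0.7754 = 2.621 V.
(Unloaded: V_out = x·V_CC = 2.85 V.)

V_out ≈ 2.62 V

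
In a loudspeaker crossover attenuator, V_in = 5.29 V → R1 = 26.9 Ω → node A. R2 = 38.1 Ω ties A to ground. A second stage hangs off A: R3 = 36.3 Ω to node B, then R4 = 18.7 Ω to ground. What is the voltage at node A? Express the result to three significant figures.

V_A ≈ 2.41 V

The second stage (R3 + R4 = 55.00 Ω) loads node A in parallel with R2.
R2 ‖ (R3+R4) = 22.51 Ω.
V_A = 5.29 × 22.51/(26.9 + 22.51) = 2.410 V.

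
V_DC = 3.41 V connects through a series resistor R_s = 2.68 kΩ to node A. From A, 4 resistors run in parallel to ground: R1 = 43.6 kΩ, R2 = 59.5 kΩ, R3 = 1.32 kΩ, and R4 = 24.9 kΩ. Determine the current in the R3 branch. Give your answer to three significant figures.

I ≈ 0.796 mA

Combine the parallel branches: R_p = (1/43.6 + 1/59.5 + 1/1.32 + 1/24.9)⁻¹ = 1.194 kΩ.
V_A by voltage divider: V_A = 3.41 × 1.194/(2.68 + 1.194) = 1.051 V.
I(R3) = V_A / R3 = 1.051/1.32 = 0.7962 mA.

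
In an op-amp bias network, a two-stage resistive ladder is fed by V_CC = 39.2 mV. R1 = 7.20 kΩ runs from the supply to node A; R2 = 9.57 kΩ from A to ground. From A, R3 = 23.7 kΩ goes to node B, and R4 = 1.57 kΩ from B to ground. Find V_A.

Node A sees R2 in parallel with the series input of stage 2, R3 + R4 = 25.27 kΩ.
Effective lower resistance at A: R2 ‖ 25.27 = 6.941 kΩ.
First divider: V_A = V_CC · 6.941/(7.20 + 6.941) = 19.24 mV.

V_A ≈ 19.2 mV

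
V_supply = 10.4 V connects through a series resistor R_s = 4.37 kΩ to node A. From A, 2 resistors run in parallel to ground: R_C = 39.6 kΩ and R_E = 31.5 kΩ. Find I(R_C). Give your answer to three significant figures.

I ≈ 0.210 mA

Equivalent of the parallel group: R_p = 17.54 kΩ.
V_A by voltage divider: V_A = 10.4 × 17.54/(4.37 + 17.54) = 8.326 V.
I(R_C) = V_A / R_C = 8.326/39.6 = 0.2103 mA.
(Check via current divider: I_total = 0.4746 mA; share G_k/ΣG = 0.4430 → same result.)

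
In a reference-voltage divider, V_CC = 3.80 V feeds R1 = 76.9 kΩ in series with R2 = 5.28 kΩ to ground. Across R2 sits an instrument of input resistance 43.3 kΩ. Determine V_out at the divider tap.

V_out ≈ 0.219 V

R2 ‖ R_L = (5.28 × 43.3)/(5.28 + 43.3) = 4.706 kΩ.
Voltage divider with the loaded lower leg: V_out = 3.80 × 4.706/(76.9 + 4.706) = 3.80 × 0.05767 = 0.2191 V.
(Unloaded it would be 0.244 V; the load pulls it down.)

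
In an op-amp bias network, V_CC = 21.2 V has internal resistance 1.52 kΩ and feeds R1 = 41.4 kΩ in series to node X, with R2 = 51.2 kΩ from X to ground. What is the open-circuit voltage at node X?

V_th ≈ 11.5 V

R1' = 1.52 + 41.4 = 42.92 kΩ (source resistance + R1).
Open-circuit (no load on X): V_th = V_CC · R2/(R1' + R2) = 21.2 × 51.2/(42.92 + 51.2) = 11.53 V.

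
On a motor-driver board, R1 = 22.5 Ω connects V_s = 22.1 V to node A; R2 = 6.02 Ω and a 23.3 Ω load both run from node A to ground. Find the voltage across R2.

The load sits in parallel with R2, giving an effective lower resistance R2' = R2·R_L/(R2+R_L) = 4.784 Ω.
Now apply the divider: V_out = 22.1 × 0.1753 = 3.875 V.
(Unloaded it would be 4.66 V; the load pulls it down.)

V_out ≈ 3.88 V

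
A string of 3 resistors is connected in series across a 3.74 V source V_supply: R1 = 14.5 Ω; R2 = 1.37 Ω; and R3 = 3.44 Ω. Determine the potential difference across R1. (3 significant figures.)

V ≈ 2.81 V

ΣR = 14.5 + 1.37 + 3.44 = 19.31 Ω.
Voltage divider: V = V_supply · (14.50 / 19.31) = 3.74 × 0.7509 = 2.808 V.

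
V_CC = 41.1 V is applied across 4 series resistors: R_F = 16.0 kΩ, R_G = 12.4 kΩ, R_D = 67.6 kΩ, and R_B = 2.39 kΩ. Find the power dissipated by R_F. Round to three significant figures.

P ≈ 2.79 mW

The common current is I = 41.1/98.39 = 0.4177 mA.
V(R_F) = I·R = 6.684 V; P = V·I = 6.684 × 0.4177 = 2.792 mW.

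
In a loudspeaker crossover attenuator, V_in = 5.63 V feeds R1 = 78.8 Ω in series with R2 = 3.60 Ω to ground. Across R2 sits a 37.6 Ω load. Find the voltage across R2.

R2 ‖ R_L = (3.60 × 37.6)/(3.60 + 37.6) = 3.285 Ω.
Then V_out = V_in · R2'/(R1 + R2') = 5.63 × 3.285/82.09 = 0.2253 V.
(Unloaded it would be 0.246 V; the load pulls it down.)

V_out ≈ 0.225 V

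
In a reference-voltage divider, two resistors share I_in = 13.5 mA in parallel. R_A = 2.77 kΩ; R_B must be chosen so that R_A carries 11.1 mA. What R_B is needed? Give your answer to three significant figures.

The fraction through R_A equals R_B/(R_A+R_B).
11.1/13.5 = R_B/(R_A + R_B) → R_B = R_A · (0.8222)/(1 − 0.8222) = 2.77 × 4.625 = 12.81 kΩ.

R_B ≈ 12.8 kΩ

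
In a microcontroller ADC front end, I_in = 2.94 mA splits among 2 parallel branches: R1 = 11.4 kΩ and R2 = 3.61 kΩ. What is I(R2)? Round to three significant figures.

For two parallel branches, I_k = I_in · (other R)/(sum of R).
I(R2) = 2.94 × 11.4/(11.4 + 3.61) = 2.94 × 0.7595 = 2.233 mA.

I ≈ 2.23 mA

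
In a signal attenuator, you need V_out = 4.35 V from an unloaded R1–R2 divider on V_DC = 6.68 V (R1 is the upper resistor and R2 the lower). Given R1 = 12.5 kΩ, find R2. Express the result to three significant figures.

R2 ≈ 23.3 kΩ

The divider ratio is R2/(R1+R2) = 4.35/6.68 = 0.6512.
R2 = R1 · 0.6512/(1 − 0.6512) = 23.34 kΩ.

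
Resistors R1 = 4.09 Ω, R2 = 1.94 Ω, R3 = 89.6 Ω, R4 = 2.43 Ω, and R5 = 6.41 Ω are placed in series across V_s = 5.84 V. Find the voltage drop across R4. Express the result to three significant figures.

V ≈ 0.136 V

ΣR = 4.09 + 1.94 + 89.6 + 2.43 + 6.41 = 104.5 Ω.
V = V_s · R/ΣR = 5.84 × 0.02326 = 0.1358 V.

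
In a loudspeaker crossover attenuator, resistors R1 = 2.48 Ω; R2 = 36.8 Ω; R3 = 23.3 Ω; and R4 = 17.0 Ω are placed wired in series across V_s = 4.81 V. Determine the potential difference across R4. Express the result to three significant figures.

V ≈ 1.03 V

Total series resistance ΣR = 2.48 + 36.8 + 23.3 + 17.0 = 79.58 Ω.
Voltage divider: V = V_s · (17.00 / 79.58) = 4.81 × 0.2136 = 1.028 V.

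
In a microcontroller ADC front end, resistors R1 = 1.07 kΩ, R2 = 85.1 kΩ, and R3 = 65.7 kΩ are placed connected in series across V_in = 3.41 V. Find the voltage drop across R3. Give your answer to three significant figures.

V ≈ 1.48 V

ΣR = 1.07 + 85.1 + 65.7 = 151.9 kΩ.
By the voltage-divider rule, V = 3.41 × 65.70/151.9 = 1.475 V.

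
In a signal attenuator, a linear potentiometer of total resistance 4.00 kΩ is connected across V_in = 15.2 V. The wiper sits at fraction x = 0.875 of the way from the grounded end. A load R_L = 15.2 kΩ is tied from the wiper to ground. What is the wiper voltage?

V_out ≈ 12.9 V

Split the track: R_lower = x·R_p = 3.500 kΩ, R_upper = (1−x)·R_p = 0.5000 kΩ.
Lower segment in parallel with the load: 3.500 ‖ 15.2 = 2.845 kΩ.
Then V_out = V_in · 2.845/(0.5000 + 2.845) = 12.93 V.
(Unloaded: V_out = x·V_in = 13.3 V.)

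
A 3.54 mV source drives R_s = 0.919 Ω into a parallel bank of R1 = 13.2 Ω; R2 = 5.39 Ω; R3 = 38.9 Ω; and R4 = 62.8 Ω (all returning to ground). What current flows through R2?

Equivalent of the parallel group: R_p = 3.301 Ω.
Node voltage V_A = V_CC · R_p/(R_s + R_p) = 3.54 × 0.7822 = 2.769 mV.
Branch current I = V_A/R2 = 2.769/5.39 = 0.5138 mA.
(Equivalently: I_total = 0.8388 mA, then current-divider fraction G_k/ΣG = 0.6125.)

I ≈ 0.514 mA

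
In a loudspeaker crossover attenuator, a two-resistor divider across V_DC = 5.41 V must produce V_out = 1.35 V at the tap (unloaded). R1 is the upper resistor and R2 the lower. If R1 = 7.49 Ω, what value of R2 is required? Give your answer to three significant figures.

V_out/V_DC = R2/(R1+R2) = 0.2495.
So R2 = R1 · V_out/(V_DC − V_out) = 7.49 × 1.35/(5.41 − 1.35) = 7.49 × 0.3325 = 2.491 Ω.

R2 ≈ 2.49 Ω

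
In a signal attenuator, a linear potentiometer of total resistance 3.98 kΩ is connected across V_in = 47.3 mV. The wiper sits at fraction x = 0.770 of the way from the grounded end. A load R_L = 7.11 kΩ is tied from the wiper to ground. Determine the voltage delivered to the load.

Split the track: R_lower = x·R_p = 3.065 kΩ, R_upper = (1−x)·R_p = 0.9154 kΩ.
R_L loads the lower segment: effective lower R = 2.142 kΩ.
V_out = 47.3 × 2.142/(0.9154 + 2.142) = 33.14 mV.

V_out ≈ 33.1 mV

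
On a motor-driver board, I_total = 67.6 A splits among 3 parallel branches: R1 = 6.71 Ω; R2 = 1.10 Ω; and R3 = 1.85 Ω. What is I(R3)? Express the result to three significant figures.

I ≈ 22.9 A

Conductances: ΣG = 1/6.71 + 1/1.10 + 1/1.85 = 1.599 (1/Ω).
By the current-divider rule, I = I_total · G_k/ΣG = 67.6 × 0.3381 = 22.86 A.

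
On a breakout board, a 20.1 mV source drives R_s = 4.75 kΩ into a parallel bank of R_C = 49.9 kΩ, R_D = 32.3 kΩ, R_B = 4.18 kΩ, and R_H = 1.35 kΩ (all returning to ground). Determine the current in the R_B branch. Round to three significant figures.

I ≈ 0.815 µA

Parallel bank: R_p = 1/(1/49.9 + 1/32.3 + 1/4.18 + 1/1.35) = 0.9700 kΩ.
V_A by voltage divider: V_A = 20.1 × 0.9700/(4.75 + 0.9700) = 3.408 mV.
Branch current I = V_A/R_B = 3.408/4.18 = 0.8154 µA.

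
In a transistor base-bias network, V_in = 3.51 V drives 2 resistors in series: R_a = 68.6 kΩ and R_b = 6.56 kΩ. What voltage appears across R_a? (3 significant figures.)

Total series resistance ΣR = 68.6 + 6.56 = 75.16 kΩ.
Voltage divider: V = V_in · (68.60 / 75.16) = 3.51 × 0.9127 = 3.204 V.

V ≈ 3.20 V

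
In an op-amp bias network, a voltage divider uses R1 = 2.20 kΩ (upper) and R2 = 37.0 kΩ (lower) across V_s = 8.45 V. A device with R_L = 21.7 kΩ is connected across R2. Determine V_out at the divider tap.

First combine the lower leg with the load: R2 ‖ R_L = 13.68 kΩ.
Then V_out = V_s · R2'/(R1 + R2') = 8.45 × 13.68/15.88 = 7.279 V.
(Unloaded it would be 7.98 V; the load pulls it down.)

V_out ≈ 7.28 V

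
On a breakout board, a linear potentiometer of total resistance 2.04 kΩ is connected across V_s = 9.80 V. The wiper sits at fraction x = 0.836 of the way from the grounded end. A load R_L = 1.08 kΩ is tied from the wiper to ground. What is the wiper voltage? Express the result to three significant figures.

Split the track: R_lower = x·R_p = 1.705 kΩ, R_upper = (1−x)·R_p = 0.3346 kΩ.
(x·R_p) ‖ R_L = 0.6613 kΩ.
Loaded-divider output: V_out = 9.80 × 0.6640 = 6.508 V.

V_out ≈ 6.51 V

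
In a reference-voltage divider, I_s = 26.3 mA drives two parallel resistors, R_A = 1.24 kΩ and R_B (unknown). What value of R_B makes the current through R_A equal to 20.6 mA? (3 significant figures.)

R_B ≈ 4.48 kΩ

In a two-way split, I_A/I_s = R_B/(R_A + R_B).
With f = 0.7833, R_B = R_A · f/(1−f) = 1.24 × 3.614 = 4.481 kΩ.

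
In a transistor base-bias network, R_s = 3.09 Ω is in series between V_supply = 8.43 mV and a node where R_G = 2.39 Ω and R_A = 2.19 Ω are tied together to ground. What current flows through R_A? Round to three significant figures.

I ≈ 1.04 mA

Parallel bank: R_p = 1/(1/2.39 + 1/2.19) = 1.143 Ω.
V_A = 8.43 × 1.143/4.233 = 2.276 mV.
I(R_A) = V_A / R_A = 2.276/2.19 = 1.039 mA.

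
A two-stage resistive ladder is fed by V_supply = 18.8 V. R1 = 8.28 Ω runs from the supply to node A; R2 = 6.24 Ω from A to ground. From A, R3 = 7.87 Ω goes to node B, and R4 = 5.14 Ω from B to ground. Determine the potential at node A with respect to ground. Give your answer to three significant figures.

V_A ≈ 6.34 V

Looking into the second stage from A: R3 + R4 = 13.01 Ω appears in parallel with R2.
R2 ‖ (R3+R4) = 4.217 Ω.
V_A = 18.8 × 4.217/(8.28 + 4.217) = 6.344 V.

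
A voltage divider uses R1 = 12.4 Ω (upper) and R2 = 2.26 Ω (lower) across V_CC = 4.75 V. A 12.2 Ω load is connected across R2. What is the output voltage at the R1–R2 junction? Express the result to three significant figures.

V_out ≈ 0.633 V

The load sits in parallel with R2, giving an effective lower resistance R2' = R2·R_L/(R2+R_L) = 1.907 Ω.
Now apply the divider: V_out = 4.75 × 0.1333 = 0.6331 V.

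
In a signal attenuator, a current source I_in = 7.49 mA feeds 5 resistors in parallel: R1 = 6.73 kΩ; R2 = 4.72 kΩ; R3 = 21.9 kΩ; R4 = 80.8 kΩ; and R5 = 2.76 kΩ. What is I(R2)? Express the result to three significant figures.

I ≈ 2.03 mA

ΣG = 1/6.73 + 1/4.72 + 1/21.9 + 1/80.8 + 1/2.76 = 0.7808.
By the current-divider rule, I = I_in · G_k/ΣG = 7.49 × 0.2713 = 2.032 mA.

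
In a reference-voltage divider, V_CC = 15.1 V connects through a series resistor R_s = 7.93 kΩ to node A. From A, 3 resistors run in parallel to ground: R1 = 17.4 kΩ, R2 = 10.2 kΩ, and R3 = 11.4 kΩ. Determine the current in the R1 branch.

Parallel bank: R_p = 1/(1/17.4 + 1/10.2 + 1/11.4) = 4.111 kΩ.
V_A = 15.1 × 4.111/12.04 = 5.156 V.
I(R1) = V_A / R1 = 5.156/17.4 = 0.2963 mA.

I ≈ 0.296 mA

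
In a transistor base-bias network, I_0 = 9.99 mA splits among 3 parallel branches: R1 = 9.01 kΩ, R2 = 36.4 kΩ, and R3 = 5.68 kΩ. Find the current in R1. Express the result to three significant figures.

Total conductance ΣG = 1/9.01 + 1/36.4 + 1/5.68 = 0.3145 (units of 1/kΩ).
Current divider: I(R1) = I_0 · G_k/ΣG = 9.99 × (0.1110/0.3145) = 9.99 × 0.3529 = 3.525 mA.

I ≈ 3.53 mA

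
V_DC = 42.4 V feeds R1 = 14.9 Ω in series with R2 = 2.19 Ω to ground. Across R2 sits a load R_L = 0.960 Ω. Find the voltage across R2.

V_out ≈ 1.82 V

First combine the lower leg with the load: R2 ‖ R_L = 0.6674 Ω.
Then V_out = V_DC · R2'/(R1 + R2') = 42.4 × 0.6674/15.57 = 1.818 V.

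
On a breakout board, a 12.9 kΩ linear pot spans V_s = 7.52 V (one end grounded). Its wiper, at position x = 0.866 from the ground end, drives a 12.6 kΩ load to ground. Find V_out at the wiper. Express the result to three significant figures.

V_out ≈ 5.82 V

Lower segment x·R_p = 11.17 kΩ; upper segment (1−x)·R_p = 1.729 kΩ.
Lower segment in parallel with the load: 11.17 ‖ 12.6 = 5.921 kΩ.
V_out = 7.52 × 5.921/(1.729 + 5.921) = 5.821 V.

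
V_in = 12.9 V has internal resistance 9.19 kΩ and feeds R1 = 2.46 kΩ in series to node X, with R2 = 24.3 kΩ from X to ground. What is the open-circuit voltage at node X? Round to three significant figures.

R1' = 9.19 + 2.46 = 11.65 kΩ (source resistance + R1).
Open-circuit (no load on X): V_th = V_in · R2/(R1' + R2) = 12.9 × 24.3/(11.65 + 24.3) = 8.720 V.

V_th ≈ 8.72 V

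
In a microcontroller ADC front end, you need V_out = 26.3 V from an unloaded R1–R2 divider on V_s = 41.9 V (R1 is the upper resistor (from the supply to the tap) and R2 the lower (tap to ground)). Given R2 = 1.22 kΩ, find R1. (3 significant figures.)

R1 ≈ 0.724 kΩ

The divider ratio is R2/(R1+R2) = 26.3/41.9 = 0.6277.
R1 = R2·(1/k − 1) = 1.22 × 0.5932 = 0.7237 kΩ.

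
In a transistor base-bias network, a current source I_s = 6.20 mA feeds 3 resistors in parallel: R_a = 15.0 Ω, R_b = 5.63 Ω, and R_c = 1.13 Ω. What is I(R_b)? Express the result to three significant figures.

I ≈ 0.975 mA

ΣG = 1/15.0 + 1/5.63 + 1/1.13 = 1.129.
Current divider: I(R_b) = I_s · G_k/ΣG = 6.20 × (0.1776/1.129) = 6.20 × 0.1573 = 0.9752 mA.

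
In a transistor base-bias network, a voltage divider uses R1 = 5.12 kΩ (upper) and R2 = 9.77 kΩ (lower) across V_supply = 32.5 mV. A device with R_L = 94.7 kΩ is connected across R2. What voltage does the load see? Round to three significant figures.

First combine the lower leg with the load: R2 ‖ R_L = 8.856 kΩ.
Voltage divider with the loaded lower leg: V_out = 32.5 × 8.856/(5.12 + 8.856) = 32.5 × 0.6337 = 20.59 mV.

V_out ≈ 20.6 mV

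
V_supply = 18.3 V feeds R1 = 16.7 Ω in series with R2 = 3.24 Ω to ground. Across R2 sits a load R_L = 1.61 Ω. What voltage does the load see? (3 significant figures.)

V_out ≈ 1.11 V

R2 ‖ R_L = (3.24 × 1.61)/(3.24 + 1.61) = 1.076 Ω.
Voltage divider with the loaded lower leg: V_out = 18.3 × 1.076/(16.7 + 1.076) = 18.3 × 0.06051 = 1.107 V.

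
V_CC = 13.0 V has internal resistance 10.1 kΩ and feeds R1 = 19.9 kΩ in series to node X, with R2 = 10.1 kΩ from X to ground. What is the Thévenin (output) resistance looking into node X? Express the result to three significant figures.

R1' = 10.1 + 19.9 = 30.00 kΩ (source resistance + R1).
Looking into X with the source shorted: R_th = R1'·R2/(R1'+R2) = 30.00 × 10.1/40.10 = 7.556 kΩ.

R_th ≈ 7.56 kΩ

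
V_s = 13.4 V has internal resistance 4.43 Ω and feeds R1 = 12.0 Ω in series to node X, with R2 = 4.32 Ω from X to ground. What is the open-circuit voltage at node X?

V_th ≈ 2.79 V

R1' = 4.43 + 12.0 = 16.43 Ω (source resistance + R1).
With X open, the divider is unloaded: V_th = 13.4 × 4.32/20.75 = 2.790 V.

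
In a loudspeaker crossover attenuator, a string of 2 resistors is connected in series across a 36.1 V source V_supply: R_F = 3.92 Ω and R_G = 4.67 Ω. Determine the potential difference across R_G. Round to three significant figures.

Total series resistance ΣR = 3.92 + 4.67 = 8.590 Ω.
Voltage divider: V = V_supply · (4.670 / 8.590) = 36.1 × 0.5437 = 19.63 V.

V ≈ 19.6 V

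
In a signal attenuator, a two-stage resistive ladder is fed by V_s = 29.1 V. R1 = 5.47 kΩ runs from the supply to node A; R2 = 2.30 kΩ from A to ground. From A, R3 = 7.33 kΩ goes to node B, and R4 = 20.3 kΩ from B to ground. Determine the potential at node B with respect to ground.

Looking into the second stage from A: R3 + R4 = 27.63 kΩ appears in parallel with R2.
R2 ‖ (R3+R4) = 2.123 kΩ.
So V_A = 29.1 × 0.2796 = 8.137 V.
V_B = V_A × 0.7347 = 5.978 V.

V_B ≈ 5.98 V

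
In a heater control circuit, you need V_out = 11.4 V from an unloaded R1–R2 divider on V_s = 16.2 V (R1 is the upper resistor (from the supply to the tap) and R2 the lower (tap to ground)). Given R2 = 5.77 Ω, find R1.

R1 ≈ 2.43 Ω

V_out/V_s = R2/(R1+R2) = 0.7037.
So R1 = R2 · (V_s/V_out − 1) = 5.77 × (16.2/11.4 − 1) = 5.77 × 0.4211 = 2.429 Ω.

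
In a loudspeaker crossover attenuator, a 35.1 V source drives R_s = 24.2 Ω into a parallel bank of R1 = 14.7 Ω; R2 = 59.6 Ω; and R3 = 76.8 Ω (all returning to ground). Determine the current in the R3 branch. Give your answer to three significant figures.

Combine the parallel branches: R_p = (1/14.7 + 1/59.6 + 1/76.8)⁻¹ = 10.22 Ω.
V_A = 35.1 × 10.22/34.42 = 10.42 V.
I(R3) = V_A / R3 = 10.42/76.8 = 0.1357 A.

I ≈ 0.136 A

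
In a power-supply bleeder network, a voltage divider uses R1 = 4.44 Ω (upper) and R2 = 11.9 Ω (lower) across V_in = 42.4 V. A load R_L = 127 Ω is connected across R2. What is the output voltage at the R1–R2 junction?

First combine the lower leg with the load: R2 ‖ R_L = 10.88 Ω.
Then V_out = V_in · R2'/(R1 + R2') = 42.4 × 10.88/15.32 = 30.11 V.

V_out ≈ 30.1 V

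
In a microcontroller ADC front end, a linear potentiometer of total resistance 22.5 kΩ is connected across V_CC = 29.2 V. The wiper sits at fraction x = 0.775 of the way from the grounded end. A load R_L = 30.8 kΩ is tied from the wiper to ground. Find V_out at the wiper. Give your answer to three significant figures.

V_out ≈ 20.1 V

Lower segment x·R_p = 17.44 kΩ; upper segment (1−x)·R_p = 5.062 kΩ.
Lower segment in parallel with the load: 17.44 ‖ 30.8 = 11.13 kΩ.
V_out = 29.2 × 11.13/(5.062 + 11.13) = 20.07 V.
(Unloaded: V_out = x·V_CC = 22.6 V.)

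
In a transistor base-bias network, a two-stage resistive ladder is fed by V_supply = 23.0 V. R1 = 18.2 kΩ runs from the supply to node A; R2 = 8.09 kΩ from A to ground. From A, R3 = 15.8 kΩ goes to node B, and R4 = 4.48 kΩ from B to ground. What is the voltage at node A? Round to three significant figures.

Looking into the second stage from A: R3 + R4 = 20.28 kΩ appears in parallel with R2.
Effective lower resistance at A: R2 ‖ 20.28 = 5.783 kΩ.
First divider: V_A = V_supply · 5.783/(18.2 + 5.783) = 5.546 V.

V_A ≈ 5.55 V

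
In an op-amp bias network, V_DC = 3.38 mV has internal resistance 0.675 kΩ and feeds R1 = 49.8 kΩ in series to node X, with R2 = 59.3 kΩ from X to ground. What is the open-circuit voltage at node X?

V_th ≈ 1.83 mV

R1' = 0.675 + 49.8 = 50.47 kΩ (source resistance + R1).
Open-circuit (no load on X): V_th = V_DC · R2/(R1' + R2) = 3.38 × 59.3/(50.47 + 59.3) = 1.826 mV.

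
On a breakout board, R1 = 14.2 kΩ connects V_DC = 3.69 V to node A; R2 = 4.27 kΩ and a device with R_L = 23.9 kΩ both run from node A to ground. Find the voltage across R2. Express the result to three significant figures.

V_out ≈ 0.750 V

The load sits in parallel with R2, giving an effective lower resistance R2' = R2·R_L/(R2+R_L) = 3.623 kΩ.
Now apply the divider: V_out = 3.69 × 0.2033 = 0.7501 V.
(Unloaded it would be 0.853 V; the load pulls it down.)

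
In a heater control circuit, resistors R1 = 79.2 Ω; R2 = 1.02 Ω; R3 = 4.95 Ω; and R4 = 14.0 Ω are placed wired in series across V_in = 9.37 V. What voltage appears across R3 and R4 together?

V ≈ 1.79 V

ΣR = 79.2 + 1.02 + 4.95 + 14.0 = 99.17 Ω.
R_{R3..R4} = 4.95 + 14.0 = 18.95 Ω.
V = V_in · R/ΣR = 9.37 × 0.1911 = 1.790 V.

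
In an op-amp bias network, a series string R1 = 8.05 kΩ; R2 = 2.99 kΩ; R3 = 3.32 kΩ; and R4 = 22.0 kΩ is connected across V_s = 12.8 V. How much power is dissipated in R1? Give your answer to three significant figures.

P ≈ 0.998 mW

Series current I = V_s/ΣR = 12.8/36.36 = 0.3520 mA.
P = I²R = 0.1239 × 8.05 = 0.9976 mW.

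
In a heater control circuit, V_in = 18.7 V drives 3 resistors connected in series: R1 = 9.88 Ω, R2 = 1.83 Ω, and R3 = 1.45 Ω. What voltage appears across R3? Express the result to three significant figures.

V ≈ 2.06 V

Series total: ΣR = 9.88 + 1.83 + 1.45 = 13.16 Ω.
Voltage divider: V = V_in · (1.450 / 13.16) = 18.7 × 0.1102 = 2.060 V.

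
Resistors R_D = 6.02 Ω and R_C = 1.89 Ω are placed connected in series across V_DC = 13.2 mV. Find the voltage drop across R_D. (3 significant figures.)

ΣR = 6.02 + 1.89 = 7.910 Ω.
By the voltage-divider rule, V = 13.2 × 6.020/7.910 = 10.05 mV.

V ≈ 10.0 mV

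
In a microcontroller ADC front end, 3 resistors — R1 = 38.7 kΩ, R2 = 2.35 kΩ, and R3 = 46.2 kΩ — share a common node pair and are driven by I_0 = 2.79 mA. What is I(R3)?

I ≈ 0.128 mA

Total conductance ΣG = 1/38.7 + 1/2.35 + 1/46.2 = 0.4730 (units of 1/kΩ).
Current divider: I(R3) = I_0 · G_k/ΣG = 2.79 × (0.02165/0.4730) = 2.79 × 0.04576 = 0.1277 mA.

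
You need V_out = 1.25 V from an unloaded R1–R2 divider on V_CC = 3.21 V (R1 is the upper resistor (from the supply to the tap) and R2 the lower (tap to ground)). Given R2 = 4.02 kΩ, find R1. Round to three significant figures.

R1 ≈ 6.30 kΩ

Required fraction k = V_out/V_CC = 0.3894.
R1 = R2·(1/k − 1) = 4.02 × 1.568 = 6.303 kΩ.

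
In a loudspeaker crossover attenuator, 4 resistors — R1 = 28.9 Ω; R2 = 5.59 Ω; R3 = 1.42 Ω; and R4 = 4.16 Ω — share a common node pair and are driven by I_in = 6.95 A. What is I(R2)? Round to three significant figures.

I ≈ 1.07 A

Total conductance ΣG = 1/28.9 + 1/5.59 + 1/1.42 + 1/4.16 = 1.158 (units of 1/Ω).
Current divider: I(R2) = I_in · G_k/ΣG = 6.95 × (0.1789/1.158) = 6.95 × 0.1545 = 1.074 A.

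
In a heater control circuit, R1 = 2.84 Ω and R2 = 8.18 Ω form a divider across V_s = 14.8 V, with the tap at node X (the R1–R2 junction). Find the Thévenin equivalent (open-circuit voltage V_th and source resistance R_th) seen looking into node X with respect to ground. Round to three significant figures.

V_th ≈ 11.0 V, R_th ≈ 2.11 Ω

With X open, the divider is unloaded: V_th = 14.8 × 8.18/11.02 = 10.99 V.
Looking into X with the source shorted: R_th = R1·R2/(R1+R2) = 2.840 × 8.18/11.02 = 2.108 Ω.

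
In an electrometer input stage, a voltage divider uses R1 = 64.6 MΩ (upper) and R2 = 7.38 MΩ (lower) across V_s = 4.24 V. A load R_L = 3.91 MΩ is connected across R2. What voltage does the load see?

V_out ≈ 0.161 V

The load sits in parallel with R2, giving an effective lower resistance R2' = R2·R_L/(R2+R_L) = 2.556 MΩ.
Voltage divider with the loaded lower leg: V_out = 4.24 × 2.556/(64.6 + 2.556) = 4.24 × 0.03806 = 0.1614 V.
(Unloaded it would be 0.435 V; the load pulls it down.)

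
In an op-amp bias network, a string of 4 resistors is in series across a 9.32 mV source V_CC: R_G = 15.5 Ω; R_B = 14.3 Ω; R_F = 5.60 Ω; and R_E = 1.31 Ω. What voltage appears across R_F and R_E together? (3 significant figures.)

V ≈ 1.75 mV

ΣR = 15.5 + 14.3 + 5.60 + 1.31 = 36.71 Ω.
R_{R_F..R_E} = 5.60 + 1.31 = 6.910 Ω.
V = V_CC · R/ΣR = 9.32 × 0.1882 = 1.754 mV.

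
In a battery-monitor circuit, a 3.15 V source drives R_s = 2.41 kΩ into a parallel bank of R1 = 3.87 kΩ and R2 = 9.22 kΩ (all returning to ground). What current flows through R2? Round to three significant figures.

Equivalent of the parallel group: R_p = 2.726 kΩ.
Node voltage V_A = V_supply · R_p/(R_s + R_p) = 3.15 × 0.5307 = 1.672 V.
I(R2) = V_A / R2 = 1.672/9.22 = 0.1813 mA.

I ≈ 0.181 mA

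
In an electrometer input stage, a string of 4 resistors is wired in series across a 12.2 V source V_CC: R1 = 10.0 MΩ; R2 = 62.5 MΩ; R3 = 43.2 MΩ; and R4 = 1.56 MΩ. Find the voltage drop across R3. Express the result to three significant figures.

Total series resistance ΣR = 10.0 + 62.5 + 43.2 + 1.56 = 117.3 MΩ.
V = V_CC · R/ΣR = 12.2 × 0.3684 = 4.495 V.

V ≈ 4.49 V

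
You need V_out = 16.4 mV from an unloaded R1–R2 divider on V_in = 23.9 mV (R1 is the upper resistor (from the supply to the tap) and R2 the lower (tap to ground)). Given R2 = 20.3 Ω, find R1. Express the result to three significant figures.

R1 ≈ 9.28 Ω

The divider ratio is R2/(R1+R2) = 16.4/23.9 = 0.6862.
So R1 = R2 · (V_in/V_out − 1) = 20.3 × (23.9/16.4 − 1) = 20.3 × 0.4573 = 9.284 Ω.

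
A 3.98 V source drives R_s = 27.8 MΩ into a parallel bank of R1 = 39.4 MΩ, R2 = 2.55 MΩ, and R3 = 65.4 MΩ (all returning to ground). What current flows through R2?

I ≈ 0.120 µA

Combine the parallel branches: R_p = (1/39.4 + 1/2.55 + 1/65.4)⁻¹ = 2.310 MΩ.
V_A by voltage divider: V_A = 3.98 × 2.310/(27.8 + 2.310) = 0.3054 V.
I(R2) = V_A / R2 = 0.3054/2.55 = 0.1198 µA.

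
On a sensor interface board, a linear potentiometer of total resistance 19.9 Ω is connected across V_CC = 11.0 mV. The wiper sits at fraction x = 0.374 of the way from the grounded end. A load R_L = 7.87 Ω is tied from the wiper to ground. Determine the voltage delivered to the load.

V_out ≈ 2.58 mV

Lower segment x·R_p = 7.443 Ω; upper segment (1−x)·R_p = 12.46 Ω.
Lower segment in parallel with the load: 7.443 ‖ 7.87 = 3.825 Ω.
V_out = 11.0 × 3.825/(12.46 + 3.825) = 2.584 mV.
(Unloaded: V_out = x·V_CC = 4.11 mV.)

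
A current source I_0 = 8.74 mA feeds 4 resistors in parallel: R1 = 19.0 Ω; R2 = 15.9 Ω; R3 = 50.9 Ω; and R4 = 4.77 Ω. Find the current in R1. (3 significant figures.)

Conductances: ΣG = 1/19.0 + 1/15.9 + 1/50.9 + 1/4.77 = 0.3448 (1/Ω).
By the current-divider rule, I = I_0 · G_k/ΣG = 8.74 × 0.1526 = 1.334 mA.

I ≈ 1.33 mA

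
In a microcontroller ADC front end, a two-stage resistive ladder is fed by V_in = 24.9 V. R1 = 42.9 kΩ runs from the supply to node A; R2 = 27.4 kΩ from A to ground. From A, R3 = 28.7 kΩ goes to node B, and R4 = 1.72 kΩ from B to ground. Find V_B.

V_B ≈ 0.354 V

The second stage (R3 + R4 = 30.42 kΩ) loads node A in parallel with R2.
R2 ‖ (R3+R4) = 14.42 kΩ.
First divider: V_A = V_in · 14.42/(42.9 + 14.42) = 6.263 V.
Stage 2 is unloaded, so V_B = V_A · R4/(R3+R4) = 6.263 × 1.72/30.42 = 0.3541 V.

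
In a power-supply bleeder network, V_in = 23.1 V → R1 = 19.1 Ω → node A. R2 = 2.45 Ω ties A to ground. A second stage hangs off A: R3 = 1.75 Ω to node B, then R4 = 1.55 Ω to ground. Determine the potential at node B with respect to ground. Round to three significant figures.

V_B ≈ 0.744 V

The second stage (R3 + R4 = 3.300 Ω) loads node A in parallel with R2.
R2 ‖ (R3+R4) = 1.406 Ω.
First divider: V_A = V_in · 1.406/(19.1 + 1.406) = 1.584 V.
V_B = V_A × 0.4697 = 0.7440 V.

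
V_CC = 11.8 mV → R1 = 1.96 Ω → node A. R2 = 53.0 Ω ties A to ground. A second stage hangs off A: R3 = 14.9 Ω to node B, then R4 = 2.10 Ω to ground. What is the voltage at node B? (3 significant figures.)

The second stage (R3 + R4 = 17.00 Ω) loads node A in parallel with R2.
R2 ‖ (R3+R4) = 12.87 Ω.
First divider: V_A = V_CC · 12.87/(1.96 + 12.87) = 10.24 mV.
Stage 2 is unloaded, so V_B = V_A · R4/(R3+R4) = 10.24 × 2.10/17.00 = 1.265 mV.

V_B ≈ 1.27 mV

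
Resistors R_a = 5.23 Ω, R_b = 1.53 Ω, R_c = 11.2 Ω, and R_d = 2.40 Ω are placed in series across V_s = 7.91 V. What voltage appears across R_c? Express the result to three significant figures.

Series total: ΣR = 5.23 + 1.53 + 11.2 + 2.40 = 20.36 Ω.
By the voltage-divider rule, V = 7.91 × 11.20/20.36 = 4.351 V.

V ≈ 4.35 V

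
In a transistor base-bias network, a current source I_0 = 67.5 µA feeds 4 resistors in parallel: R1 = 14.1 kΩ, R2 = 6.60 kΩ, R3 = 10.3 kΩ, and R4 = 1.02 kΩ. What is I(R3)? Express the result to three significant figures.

I ≈ 5.04 µA

ΣG = 1/14.1 + 1/6.60 + 1/10.3 + 1/1.02 = 1.300.
By the current-divider rule, I = I_0 · G_k/ΣG = 67.5 × 0.07469 = 5.041 µA.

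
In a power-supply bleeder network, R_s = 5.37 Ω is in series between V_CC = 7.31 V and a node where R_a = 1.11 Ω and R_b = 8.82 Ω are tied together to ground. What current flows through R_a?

Equivalent of the parallel group: R_p = 0.9859 Ω.
Node voltage V_A = V_CC · R_p/(R_s + R_p) = 7.31 × 0.1551 = 1.134 V.
Branch current I = V_A/R_a = 1.134/1.11 = 1.022 A.

I ≈ 1.02 A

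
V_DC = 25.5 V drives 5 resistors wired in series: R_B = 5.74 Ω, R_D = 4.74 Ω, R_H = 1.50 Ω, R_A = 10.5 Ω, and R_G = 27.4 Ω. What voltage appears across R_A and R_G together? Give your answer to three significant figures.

V ≈ 19.4 V

Total series resistance ΣR = 5.74 + 4.74 + 1.50 + 10.5 + 27.4 = 49.88 Ω.
R_{R_A..R_G} = 10.5 + 27.4 = 37.90 Ω.
V = V_DC · R/ΣR = 25.5 × 0.7598 = 19.38 V.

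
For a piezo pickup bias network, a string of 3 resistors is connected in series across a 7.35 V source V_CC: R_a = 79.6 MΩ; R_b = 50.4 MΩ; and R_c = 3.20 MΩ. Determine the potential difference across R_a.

ΣR = 79.6 + 50.4 + 3.20 = 133.2 MΩ.
By the voltage-divider rule, V = 7.35 × 79.60/133.2 = 4.392 V.

V ≈ 4.39 V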